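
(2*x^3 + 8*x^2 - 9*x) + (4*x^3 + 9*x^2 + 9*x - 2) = 6*x^3 + 17*x^2 - 2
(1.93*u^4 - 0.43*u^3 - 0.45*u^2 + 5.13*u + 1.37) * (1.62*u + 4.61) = 3.1266*u^5 + 8.2007*u^4 - 2.7113*u^3 + 6.2361*u^2 + 25.8687*u + 6.3157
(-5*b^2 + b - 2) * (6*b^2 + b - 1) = -30*b^4 + b^3 - 6*b^2 - 3*b + 2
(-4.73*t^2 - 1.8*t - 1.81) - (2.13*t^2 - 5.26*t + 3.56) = -6.86*t^2 + 3.46*t - 5.37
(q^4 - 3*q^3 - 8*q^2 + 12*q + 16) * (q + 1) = q^5 - 2*q^4 - 11*q^3 + 4*q^2 + 28*q + 16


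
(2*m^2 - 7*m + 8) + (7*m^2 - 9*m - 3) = 9*m^2 - 16*m + 5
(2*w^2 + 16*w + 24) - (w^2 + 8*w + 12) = w^2 + 8*w + 12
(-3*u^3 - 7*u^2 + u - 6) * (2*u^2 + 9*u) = -6*u^5 - 41*u^4 - 61*u^3 - 3*u^2 - 54*u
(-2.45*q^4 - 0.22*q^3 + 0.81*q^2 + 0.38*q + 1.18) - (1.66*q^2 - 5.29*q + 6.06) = -2.45*q^4 - 0.22*q^3 - 0.85*q^2 + 5.67*q - 4.88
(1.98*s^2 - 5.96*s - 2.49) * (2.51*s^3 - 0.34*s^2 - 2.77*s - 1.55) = 4.9698*s^5 - 15.6328*s^4 - 9.7081*s^3 + 14.2868*s^2 + 16.1353*s + 3.8595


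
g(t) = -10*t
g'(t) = -10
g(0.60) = -6.00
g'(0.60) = -10.00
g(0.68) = -6.80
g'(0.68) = -10.00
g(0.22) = -2.20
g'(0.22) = -10.00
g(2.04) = -20.40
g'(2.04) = -10.00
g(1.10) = -11.00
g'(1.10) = -10.00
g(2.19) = -21.90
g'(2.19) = -10.00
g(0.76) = -7.60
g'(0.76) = -10.00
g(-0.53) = 5.30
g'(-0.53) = -10.00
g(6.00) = -60.00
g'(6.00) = -10.00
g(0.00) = 0.00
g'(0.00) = -10.00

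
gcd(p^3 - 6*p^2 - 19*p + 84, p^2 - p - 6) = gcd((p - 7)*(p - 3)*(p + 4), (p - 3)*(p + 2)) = p - 3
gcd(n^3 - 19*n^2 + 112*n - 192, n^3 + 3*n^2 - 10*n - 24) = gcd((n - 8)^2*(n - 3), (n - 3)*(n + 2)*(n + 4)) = n - 3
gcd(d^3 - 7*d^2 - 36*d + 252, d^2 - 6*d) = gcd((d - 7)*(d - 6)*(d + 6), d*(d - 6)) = d - 6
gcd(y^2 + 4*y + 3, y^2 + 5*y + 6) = y + 3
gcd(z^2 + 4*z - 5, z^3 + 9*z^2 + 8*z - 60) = z + 5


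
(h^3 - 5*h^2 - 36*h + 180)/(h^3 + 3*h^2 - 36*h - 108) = (h - 5)/(h + 3)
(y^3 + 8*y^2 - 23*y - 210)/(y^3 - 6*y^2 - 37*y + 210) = (y + 7)/(y - 7)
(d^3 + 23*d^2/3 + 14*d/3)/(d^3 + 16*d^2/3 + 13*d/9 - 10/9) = 3*d*(d + 7)/(3*d^2 + 14*d - 5)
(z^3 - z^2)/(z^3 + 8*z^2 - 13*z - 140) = z^2*(z - 1)/(z^3 + 8*z^2 - 13*z - 140)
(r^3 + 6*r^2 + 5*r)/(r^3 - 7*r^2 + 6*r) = (r^2 + 6*r + 5)/(r^2 - 7*r + 6)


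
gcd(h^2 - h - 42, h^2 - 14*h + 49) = h - 7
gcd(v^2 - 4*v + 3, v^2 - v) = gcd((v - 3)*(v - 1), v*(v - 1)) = v - 1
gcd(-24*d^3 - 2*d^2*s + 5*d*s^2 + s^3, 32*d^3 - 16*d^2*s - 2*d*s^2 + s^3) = -8*d^2 + 2*d*s + s^2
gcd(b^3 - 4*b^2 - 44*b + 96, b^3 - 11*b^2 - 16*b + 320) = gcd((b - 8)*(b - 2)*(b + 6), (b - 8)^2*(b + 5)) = b - 8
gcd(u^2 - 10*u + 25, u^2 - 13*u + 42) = 1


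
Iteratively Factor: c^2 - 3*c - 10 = (c - 5)*(c + 2)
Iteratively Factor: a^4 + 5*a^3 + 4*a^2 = (a)*(a^3 + 5*a^2 + 4*a) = a*(a + 4)*(a^2 + a) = a^2*(a + 4)*(a + 1)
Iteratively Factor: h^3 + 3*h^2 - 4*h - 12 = (h + 3)*(h^2 - 4) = (h - 2)*(h + 3)*(h + 2)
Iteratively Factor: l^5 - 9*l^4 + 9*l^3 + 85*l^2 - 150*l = (l - 2)*(l^4 - 7*l^3 - 5*l^2 + 75*l) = (l - 5)*(l - 2)*(l^3 - 2*l^2 - 15*l) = l*(l - 5)*(l - 2)*(l^2 - 2*l - 15) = l*(l - 5)^2*(l - 2)*(l + 3)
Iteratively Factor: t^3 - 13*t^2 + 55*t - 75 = (t - 3)*(t^2 - 10*t + 25) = (t - 5)*(t - 3)*(t - 5)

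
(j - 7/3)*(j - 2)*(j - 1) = j^3 - 16*j^2/3 + 9*j - 14/3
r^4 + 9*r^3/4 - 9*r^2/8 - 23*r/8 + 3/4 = (r - 1)*(r - 1/4)*(r + 3/2)*(r + 2)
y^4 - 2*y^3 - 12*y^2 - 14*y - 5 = (y - 5)*(y + 1)^3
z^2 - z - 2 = (z - 2)*(z + 1)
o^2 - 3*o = o*(o - 3)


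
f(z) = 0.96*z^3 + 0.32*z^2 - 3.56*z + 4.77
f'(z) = 2.88*z^2 + 0.64*z - 3.56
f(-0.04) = 4.91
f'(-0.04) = -3.58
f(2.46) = 12.24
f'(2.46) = 15.44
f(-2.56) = -0.13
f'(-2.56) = 13.68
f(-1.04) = 7.74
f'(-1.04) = -1.11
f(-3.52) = -20.60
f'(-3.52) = 29.87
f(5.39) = 145.21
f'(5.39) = 83.56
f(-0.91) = 7.55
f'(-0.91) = -1.76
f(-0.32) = 5.91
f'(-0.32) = -3.47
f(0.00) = 4.77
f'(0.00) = -3.56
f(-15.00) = -3109.83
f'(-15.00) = 634.84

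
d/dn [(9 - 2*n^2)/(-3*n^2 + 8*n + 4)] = 2*(-8*n^2 + 19*n - 36)/(9*n^4 - 48*n^3 + 40*n^2 + 64*n + 16)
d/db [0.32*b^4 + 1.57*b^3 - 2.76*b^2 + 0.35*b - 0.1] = 1.28*b^3 + 4.71*b^2 - 5.52*b + 0.35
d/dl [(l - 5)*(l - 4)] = 2*l - 9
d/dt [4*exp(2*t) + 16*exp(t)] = 8*(exp(t) + 2)*exp(t)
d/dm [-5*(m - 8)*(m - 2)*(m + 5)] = -15*m^2 + 50*m + 170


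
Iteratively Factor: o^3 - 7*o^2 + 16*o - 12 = (o - 2)*(o^2 - 5*o + 6) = (o - 2)^2*(o - 3)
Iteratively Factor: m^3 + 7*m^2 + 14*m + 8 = (m + 4)*(m^2 + 3*m + 2) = (m + 1)*(m + 4)*(m + 2)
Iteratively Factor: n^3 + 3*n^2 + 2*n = (n + 1)*(n^2 + 2*n) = (n + 1)*(n + 2)*(n)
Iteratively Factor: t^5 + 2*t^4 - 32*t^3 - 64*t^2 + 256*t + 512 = (t + 2)*(t^4 - 32*t^2 + 256) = (t + 2)*(t + 4)*(t^3 - 4*t^2 - 16*t + 64) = (t - 4)*(t + 2)*(t + 4)*(t^2 - 16) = (t - 4)*(t + 2)*(t + 4)^2*(t - 4)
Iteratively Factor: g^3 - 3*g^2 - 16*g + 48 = (g - 3)*(g^2 - 16) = (g - 4)*(g - 3)*(g + 4)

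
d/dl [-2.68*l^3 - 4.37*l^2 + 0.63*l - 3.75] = -8.04*l^2 - 8.74*l + 0.63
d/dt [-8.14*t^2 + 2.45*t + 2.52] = 2.45 - 16.28*t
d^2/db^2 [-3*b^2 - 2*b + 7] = -6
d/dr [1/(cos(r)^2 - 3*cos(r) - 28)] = (2*cos(r) - 3)*sin(r)/(sin(r)^2 + 3*cos(r) + 27)^2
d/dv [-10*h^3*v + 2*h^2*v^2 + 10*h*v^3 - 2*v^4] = -10*h^3 + 4*h^2*v + 30*h*v^2 - 8*v^3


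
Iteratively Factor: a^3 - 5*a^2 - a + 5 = (a - 1)*(a^2 - 4*a - 5) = (a - 5)*(a - 1)*(a + 1)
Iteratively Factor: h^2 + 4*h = (h + 4)*(h)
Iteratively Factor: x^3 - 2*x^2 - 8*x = (x - 4)*(x^2 + 2*x) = x*(x - 4)*(x + 2)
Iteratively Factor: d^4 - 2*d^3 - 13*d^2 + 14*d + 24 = (d - 2)*(d^3 - 13*d - 12) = (d - 2)*(d + 3)*(d^2 - 3*d - 4) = (d - 4)*(d - 2)*(d + 3)*(d + 1)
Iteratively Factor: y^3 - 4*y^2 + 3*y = (y - 1)*(y^2 - 3*y) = y*(y - 1)*(y - 3)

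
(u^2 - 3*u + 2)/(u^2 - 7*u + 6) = (u - 2)/(u - 6)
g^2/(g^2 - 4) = g^2/(g^2 - 4)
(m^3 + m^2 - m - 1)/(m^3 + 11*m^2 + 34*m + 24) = (m^2 - 1)/(m^2 + 10*m + 24)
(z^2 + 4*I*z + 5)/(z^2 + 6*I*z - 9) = (z^2 + 4*I*z + 5)/(z^2 + 6*I*z - 9)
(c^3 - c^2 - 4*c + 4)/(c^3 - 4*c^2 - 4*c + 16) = (c - 1)/(c - 4)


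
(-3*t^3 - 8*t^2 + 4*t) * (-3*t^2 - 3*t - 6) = 9*t^5 + 33*t^4 + 30*t^3 + 36*t^2 - 24*t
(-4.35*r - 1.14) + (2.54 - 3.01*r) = 1.4 - 7.36*r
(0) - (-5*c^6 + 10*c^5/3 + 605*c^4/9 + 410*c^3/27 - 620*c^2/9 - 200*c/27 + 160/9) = 5*c^6 - 10*c^5/3 - 605*c^4/9 - 410*c^3/27 + 620*c^2/9 + 200*c/27 - 160/9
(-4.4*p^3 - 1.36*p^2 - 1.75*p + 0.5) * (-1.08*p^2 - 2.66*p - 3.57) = 4.752*p^5 + 13.1728*p^4 + 21.2156*p^3 + 8.9702*p^2 + 4.9175*p - 1.785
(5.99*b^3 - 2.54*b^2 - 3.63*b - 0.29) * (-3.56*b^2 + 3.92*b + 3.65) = -21.3244*b^5 + 32.5232*b^4 + 24.8295*b^3 - 22.4682*b^2 - 14.3863*b - 1.0585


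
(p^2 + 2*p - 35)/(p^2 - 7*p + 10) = (p + 7)/(p - 2)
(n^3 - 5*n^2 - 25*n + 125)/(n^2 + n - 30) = (n^2 - 25)/(n + 6)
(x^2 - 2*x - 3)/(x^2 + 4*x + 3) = (x - 3)/(x + 3)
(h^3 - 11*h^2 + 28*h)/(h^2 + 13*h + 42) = h*(h^2 - 11*h + 28)/(h^2 + 13*h + 42)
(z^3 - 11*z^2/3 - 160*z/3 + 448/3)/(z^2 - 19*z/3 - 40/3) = (3*z^2 + 13*z - 56)/(3*z + 5)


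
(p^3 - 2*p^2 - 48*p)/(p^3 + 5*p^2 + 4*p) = (p^2 - 2*p - 48)/(p^2 + 5*p + 4)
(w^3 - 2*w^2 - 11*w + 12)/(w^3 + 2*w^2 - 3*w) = (w - 4)/w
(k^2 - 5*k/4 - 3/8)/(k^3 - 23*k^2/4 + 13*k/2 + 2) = (k - 3/2)/(k^2 - 6*k + 8)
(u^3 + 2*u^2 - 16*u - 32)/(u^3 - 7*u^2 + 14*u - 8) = (u^2 + 6*u + 8)/(u^2 - 3*u + 2)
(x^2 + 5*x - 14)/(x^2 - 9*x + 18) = (x^2 + 5*x - 14)/(x^2 - 9*x + 18)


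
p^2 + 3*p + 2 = (p + 1)*(p + 2)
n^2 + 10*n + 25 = (n + 5)^2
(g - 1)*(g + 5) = g^2 + 4*g - 5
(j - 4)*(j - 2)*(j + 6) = j^3 - 28*j + 48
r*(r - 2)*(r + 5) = r^3 + 3*r^2 - 10*r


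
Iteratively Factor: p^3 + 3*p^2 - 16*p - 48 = (p + 4)*(p^2 - p - 12) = (p + 3)*(p + 4)*(p - 4)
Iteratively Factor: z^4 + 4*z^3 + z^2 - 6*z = (z)*(z^3 + 4*z^2 + z - 6) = z*(z + 3)*(z^2 + z - 2) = z*(z - 1)*(z + 3)*(z + 2)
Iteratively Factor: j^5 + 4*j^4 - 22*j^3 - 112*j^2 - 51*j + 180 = (j - 1)*(j^4 + 5*j^3 - 17*j^2 - 129*j - 180) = (j - 1)*(j + 3)*(j^3 + 2*j^2 - 23*j - 60) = (j - 5)*(j - 1)*(j + 3)*(j^2 + 7*j + 12) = (j - 5)*(j - 1)*(j + 3)*(j + 4)*(j + 3)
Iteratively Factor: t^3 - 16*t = (t)*(t^2 - 16) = t*(t - 4)*(t + 4)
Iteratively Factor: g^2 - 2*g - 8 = (g - 4)*(g + 2)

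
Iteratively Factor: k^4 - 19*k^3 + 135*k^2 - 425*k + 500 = (k - 4)*(k^3 - 15*k^2 + 75*k - 125) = (k - 5)*(k - 4)*(k^2 - 10*k + 25) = (k - 5)^2*(k - 4)*(k - 5)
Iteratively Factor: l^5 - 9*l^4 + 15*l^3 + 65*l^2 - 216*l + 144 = (l - 1)*(l^4 - 8*l^3 + 7*l^2 + 72*l - 144) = (l - 4)*(l - 1)*(l^3 - 4*l^2 - 9*l + 36) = (l - 4)*(l - 3)*(l - 1)*(l^2 - l - 12) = (l - 4)*(l - 3)*(l - 1)*(l + 3)*(l - 4)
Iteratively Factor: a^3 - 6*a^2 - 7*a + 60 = (a - 4)*(a^2 - 2*a - 15) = (a - 4)*(a + 3)*(a - 5)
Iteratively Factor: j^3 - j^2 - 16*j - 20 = (j + 2)*(j^2 - 3*j - 10) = (j + 2)^2*(j - 5)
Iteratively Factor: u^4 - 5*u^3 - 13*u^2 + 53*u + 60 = (u + 3)*(u^3 - 8*u^2 + 11*u + 20) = (u - 4)*(u + 3)*(u^2 - 4*u - 5) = (u - 4)*(u + 1)*(u + 3)*(u - 5)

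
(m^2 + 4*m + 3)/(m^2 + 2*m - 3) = (m + 1)/(m - 1)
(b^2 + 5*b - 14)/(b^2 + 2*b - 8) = (b + 7)/(b + 4)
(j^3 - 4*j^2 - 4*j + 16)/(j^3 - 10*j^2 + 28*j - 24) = (j^2 - 2*j - 8)/(j^2 - 8*j + 12)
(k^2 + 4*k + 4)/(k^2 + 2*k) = (k + 2)/k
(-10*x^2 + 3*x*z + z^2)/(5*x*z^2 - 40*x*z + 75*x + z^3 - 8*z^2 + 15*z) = (-2*x + z)/(z^2 - 8*z + 15)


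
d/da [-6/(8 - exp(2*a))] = -12*exp(2*a)/(exp(2*a) - 8)^2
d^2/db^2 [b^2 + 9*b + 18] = 2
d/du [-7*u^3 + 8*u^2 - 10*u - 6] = -21*u^2 + 16*u - 10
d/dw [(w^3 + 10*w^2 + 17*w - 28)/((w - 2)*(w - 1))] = (w^2 - 4*w - 50)/(w^2 - 4*w + 4)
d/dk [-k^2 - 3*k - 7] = -2*k - 3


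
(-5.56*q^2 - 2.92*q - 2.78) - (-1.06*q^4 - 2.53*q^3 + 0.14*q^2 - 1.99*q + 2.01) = 1.06*q^4 + 2.53*q^3 - 5.7*q^2 - 0.93*q - 4.79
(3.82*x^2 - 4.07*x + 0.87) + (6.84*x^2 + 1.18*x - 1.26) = 10.66*x^2 - 2.89*x - 0.39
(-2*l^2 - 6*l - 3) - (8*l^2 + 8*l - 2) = -10*l^2 - 14*l - 1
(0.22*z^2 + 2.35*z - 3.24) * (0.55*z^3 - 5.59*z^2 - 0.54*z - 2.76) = 0.121*z^5 + 0.0627000000000002*z^4 - 15.0373*z^3 + 16.2354*z^2 - 4.7364*z + 8.9424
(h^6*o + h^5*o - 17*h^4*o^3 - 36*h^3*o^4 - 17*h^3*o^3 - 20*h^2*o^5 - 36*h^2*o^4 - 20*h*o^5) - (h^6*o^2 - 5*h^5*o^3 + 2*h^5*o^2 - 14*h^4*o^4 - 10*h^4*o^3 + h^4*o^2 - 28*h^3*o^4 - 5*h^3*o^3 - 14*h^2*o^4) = -h^6*o^2 + h^6*o + 5*h^5*o^3 - 2*h^5*o^2 + h^5*o + 14*h^4*o^4 - 7*h^4*o^3 - h^4*o^2 - 8*h^3*o^4 - 12*h^3*o^3 - 20*h^2*o^5 - 22*h^2*o^4 - 20*h*o^5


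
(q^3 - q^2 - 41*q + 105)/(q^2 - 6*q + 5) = (q^2 + 4*q - 21)/(q - 1)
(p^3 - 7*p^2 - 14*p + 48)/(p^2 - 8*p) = p + 1 - 6/p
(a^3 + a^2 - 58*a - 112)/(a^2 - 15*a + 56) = (a^2 + 9*a + 14)/(a - 7)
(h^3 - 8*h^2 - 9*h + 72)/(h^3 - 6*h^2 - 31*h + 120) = (h + 3)/(h + 5)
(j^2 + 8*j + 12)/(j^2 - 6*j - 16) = (j + 6)/(j - 8)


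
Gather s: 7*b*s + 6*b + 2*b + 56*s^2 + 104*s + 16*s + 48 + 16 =8*b + 56*s^2 + s*(7*b + 120) + 64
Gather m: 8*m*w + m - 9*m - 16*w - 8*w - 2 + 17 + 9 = m*(8*w - 8) - 24*w + 24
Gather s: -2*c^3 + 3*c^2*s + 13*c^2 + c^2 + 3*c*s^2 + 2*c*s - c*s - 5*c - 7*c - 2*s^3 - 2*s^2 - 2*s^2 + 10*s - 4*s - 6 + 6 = -2*c^3 + 14*c^2 - 12*c - 2*s^3 + s^2*(3*c - 4) + s*(3*c^2 + c + 6)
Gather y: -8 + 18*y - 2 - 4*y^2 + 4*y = -4*y^2 + 22*y - 10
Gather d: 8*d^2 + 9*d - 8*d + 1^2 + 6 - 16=8*d^2 + d - 9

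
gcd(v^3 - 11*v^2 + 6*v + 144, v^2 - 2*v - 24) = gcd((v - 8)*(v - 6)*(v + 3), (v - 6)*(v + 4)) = v - 6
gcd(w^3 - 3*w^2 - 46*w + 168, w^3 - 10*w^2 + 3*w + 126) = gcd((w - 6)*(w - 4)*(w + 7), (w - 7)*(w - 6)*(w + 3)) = w - 6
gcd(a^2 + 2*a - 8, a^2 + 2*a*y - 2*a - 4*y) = a - 2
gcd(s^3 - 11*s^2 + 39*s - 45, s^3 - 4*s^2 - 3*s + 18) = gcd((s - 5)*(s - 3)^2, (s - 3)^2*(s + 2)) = s^2 - 6*s + 9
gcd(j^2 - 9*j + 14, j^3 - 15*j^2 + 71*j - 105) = j - 7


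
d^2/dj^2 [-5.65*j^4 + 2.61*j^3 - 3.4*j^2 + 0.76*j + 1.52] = -67.8*j^2 + 15.66*j - 6.8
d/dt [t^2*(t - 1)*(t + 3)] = 2*t*(2*t^2 + 3*t - 3)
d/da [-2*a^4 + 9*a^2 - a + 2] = -8*a^3 + 18*a - 1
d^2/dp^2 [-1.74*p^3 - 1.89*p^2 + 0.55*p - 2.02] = -10.44*p - 3.78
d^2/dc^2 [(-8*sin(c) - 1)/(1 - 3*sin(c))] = 11*(-3*sin(c)^2 - sin(c) + 6)/(3*sin(c) - 1)^3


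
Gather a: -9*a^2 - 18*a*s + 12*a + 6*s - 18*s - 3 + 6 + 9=-9*a^2 + a*(12 - 18*s) - 12*s + 12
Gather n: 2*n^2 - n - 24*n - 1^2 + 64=2*n^2 - 25*n + 63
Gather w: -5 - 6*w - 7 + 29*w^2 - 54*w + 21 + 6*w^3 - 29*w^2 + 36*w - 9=6*w^3 - 24*w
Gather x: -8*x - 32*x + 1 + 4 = 5 - 40*x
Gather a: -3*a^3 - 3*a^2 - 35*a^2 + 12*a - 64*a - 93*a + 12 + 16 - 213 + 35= -3*a^3 - 38*a^2 - 145*a - 150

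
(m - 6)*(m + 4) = m^2 - 2*m - 24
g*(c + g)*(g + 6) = c*g^2 + 6*c*g + g^3 + 6*g^2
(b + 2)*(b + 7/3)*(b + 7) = b^3 + 34*b^2/3 + 35*b + 98/3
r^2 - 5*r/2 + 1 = (r - 2)*(r - 1/2)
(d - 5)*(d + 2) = d^2 - 3*d - 10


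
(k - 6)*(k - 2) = k^2 - 8*k + 12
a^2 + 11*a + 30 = (a + 5)*(a + 6)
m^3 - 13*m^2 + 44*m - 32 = (m - 8)*(m - 4)*(m - 1)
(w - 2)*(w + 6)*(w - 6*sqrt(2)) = w^3 - 6*sqrt(2)*w^2 + 4*w^2 - 24*sqrt(2)*w - 12*w + 72*sqrt(2)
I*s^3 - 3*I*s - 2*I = (s - 2)*(s + 1)*(I*s + I)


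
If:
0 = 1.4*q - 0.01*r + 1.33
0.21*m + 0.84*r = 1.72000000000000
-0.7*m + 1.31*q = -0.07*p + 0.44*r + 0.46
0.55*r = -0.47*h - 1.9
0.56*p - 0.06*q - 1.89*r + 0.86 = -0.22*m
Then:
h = -7.39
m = -3.27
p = 9.31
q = -0.93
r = 2.86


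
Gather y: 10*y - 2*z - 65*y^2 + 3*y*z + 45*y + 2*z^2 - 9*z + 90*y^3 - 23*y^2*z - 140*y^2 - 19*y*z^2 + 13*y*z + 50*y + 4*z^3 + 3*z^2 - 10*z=90*y^3 + y^2*(-23*z - 205) + y*(-19*z^2 + 16*z + 105) + 4*z^3 + 5*z^2 - 21*z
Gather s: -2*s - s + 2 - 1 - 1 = -3*s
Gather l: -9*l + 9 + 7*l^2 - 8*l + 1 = 7*l^2 - 17*l + 10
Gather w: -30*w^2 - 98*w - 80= -30*w^2 - 98*w - 80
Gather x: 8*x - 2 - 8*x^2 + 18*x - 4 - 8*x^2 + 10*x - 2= -16*x^2 + 36*x - 8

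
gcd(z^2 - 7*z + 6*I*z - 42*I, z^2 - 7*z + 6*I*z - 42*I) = z^2 + z*(-7 + 6*I) - 42*I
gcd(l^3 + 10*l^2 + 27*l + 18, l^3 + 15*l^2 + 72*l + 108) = l^2 + 9*l + 18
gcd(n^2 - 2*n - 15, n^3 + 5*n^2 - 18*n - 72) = n + 3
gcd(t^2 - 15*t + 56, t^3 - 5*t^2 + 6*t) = 1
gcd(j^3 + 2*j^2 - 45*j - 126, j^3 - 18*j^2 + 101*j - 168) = j - 7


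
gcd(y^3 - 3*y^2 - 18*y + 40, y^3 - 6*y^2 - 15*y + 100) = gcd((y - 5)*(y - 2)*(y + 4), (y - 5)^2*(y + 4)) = y^2 - y - 20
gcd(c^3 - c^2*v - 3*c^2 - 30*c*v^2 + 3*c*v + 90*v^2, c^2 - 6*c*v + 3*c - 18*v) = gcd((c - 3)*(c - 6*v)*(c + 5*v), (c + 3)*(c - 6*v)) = -c + 6*v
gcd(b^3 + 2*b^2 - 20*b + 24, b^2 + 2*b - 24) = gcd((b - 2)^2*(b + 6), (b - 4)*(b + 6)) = b + 6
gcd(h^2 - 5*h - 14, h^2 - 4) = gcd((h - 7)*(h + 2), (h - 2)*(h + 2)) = h + 2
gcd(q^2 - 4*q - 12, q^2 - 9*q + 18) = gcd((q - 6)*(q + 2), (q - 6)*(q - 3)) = q - 6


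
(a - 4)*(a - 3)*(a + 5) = a^3 - 2*a^2 - 23*a + 60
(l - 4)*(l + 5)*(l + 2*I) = l^3 + l^2 + 2*I*l^2 - 20*l + 2*I*l - 40*I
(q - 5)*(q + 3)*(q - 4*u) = q^3 - 4*q^2*u - 2*q^2 + 8*q*u - 15*q + 60*u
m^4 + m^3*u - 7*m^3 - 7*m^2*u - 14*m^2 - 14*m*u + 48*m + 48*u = (m - 8)*(m - 2)*(m + 3)*(m + u)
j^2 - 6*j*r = j*(j - 6*r)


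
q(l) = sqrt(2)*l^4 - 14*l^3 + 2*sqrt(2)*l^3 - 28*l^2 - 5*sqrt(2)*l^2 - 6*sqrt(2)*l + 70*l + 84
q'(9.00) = 839.39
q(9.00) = -1068.55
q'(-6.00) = -1946.04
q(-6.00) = 2698.23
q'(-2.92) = -160.27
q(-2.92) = -13.70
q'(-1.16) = 88.95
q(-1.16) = -14.55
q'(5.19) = -414.46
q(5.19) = -1077.10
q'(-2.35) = -32.15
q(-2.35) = -66.13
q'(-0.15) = 71.26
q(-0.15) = 74.02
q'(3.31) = -332.70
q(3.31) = -332.01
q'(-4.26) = -685.22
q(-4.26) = 514.90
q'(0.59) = 9.63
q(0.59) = 105.96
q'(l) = 4*sqrt(2)*l^3 - 42*l^2 + 6*sqrt(2)*l^2 - 56*l - 10*sqrt(2)*l - 6*sqrt(2) + 70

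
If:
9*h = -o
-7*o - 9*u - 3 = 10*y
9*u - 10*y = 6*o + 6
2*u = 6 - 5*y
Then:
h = 95/363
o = -285/121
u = 36/121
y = 654/605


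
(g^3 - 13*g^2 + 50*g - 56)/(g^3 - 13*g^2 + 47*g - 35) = (g^2 - 6*g + 8)/(g^2 - 6*g + 5)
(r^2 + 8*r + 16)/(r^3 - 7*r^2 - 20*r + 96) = (r + 4)/(r^2 - 11*r + 24)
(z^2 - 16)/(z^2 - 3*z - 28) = (z - 4)/(z - 7)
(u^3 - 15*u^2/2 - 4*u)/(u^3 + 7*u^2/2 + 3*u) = (2*u^2 - 15*u - 8)/(2*u^2 + 7*u + 6)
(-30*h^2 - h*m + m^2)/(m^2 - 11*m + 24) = (-30*h^2 - h*m + m^2)/(m^2 - 11*m + 24)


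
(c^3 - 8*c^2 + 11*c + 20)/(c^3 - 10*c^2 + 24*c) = (c^2 - 4*c - 5)/(c*(c - 6))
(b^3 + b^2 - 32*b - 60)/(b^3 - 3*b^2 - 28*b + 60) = (b + 2)/(b - 2)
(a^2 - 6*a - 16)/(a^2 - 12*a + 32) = (a + 2)/(a - 4)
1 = 1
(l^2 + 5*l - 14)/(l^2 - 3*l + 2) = (l + 7)/(l - 1)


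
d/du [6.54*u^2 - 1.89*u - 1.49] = 13.08*u - 1.89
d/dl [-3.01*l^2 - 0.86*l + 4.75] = -6.02*l - 0.86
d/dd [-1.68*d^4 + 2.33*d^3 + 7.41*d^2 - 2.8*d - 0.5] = -6.72*d^3 + 6.99*d^2 + 14.82*d - 2.8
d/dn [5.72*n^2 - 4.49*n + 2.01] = 11.44*n - 4.49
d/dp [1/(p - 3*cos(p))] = -(3*sin(p) + 1)/(p - 3*cos(p))^2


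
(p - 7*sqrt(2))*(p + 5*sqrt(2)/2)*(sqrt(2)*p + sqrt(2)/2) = sqrt(2)*p^3 - 9*p^2 + sqrt(2)*p^2/2 - 35*sqrt(2)*p - 9*p/2 - 35*sqrt(2)/2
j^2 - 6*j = j*(j - 6)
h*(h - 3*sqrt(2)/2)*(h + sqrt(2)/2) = h^3 - sqrt(2)*h^2 - 3*h/2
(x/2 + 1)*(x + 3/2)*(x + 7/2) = x^3/2 + 7*x^2/2 + 61*x/8 + 21/4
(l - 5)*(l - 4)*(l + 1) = l^3 - 8*l^2 + 11*l + 20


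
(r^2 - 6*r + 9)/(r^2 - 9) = (r - 3)/(r + 3)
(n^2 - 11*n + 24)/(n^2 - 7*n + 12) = (n - 8)/(n - 4)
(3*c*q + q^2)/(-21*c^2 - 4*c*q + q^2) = q/(-7*c + q)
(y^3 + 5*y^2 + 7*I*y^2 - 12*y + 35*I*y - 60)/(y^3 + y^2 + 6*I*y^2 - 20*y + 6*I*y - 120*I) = (y^2 + 7*I*y - 12)/(y^2 + y*(-4 + 6*I) - 24*I)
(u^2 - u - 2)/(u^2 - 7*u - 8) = (u - 2)/(u - 8)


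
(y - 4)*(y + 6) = y^2 + 2*y - 24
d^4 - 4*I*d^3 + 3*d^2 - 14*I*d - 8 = (d - 4*I)*(d - I)^2*(d + 2*I)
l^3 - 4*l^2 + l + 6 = (l - 3)*(l - 2)*(l + 1)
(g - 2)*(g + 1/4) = g^2 - 7*g/4 - 1/2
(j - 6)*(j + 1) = j^2 - 5*j - 6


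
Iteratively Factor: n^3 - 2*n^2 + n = (n - 1)*(n^2 - n) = n*(n - 1)*(n - 1)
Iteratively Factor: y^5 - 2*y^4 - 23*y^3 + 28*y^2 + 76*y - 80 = (y - 2)*(y^4 - 23*y^2 - 18*y + 40) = (y - 5)*(y - 2)*(y^3 + 5*y^2 + 2*y - 8) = (y - 5)*(y - 2)*(y + 2)*(y^2 + 3*y - 4) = (y - 5)*(y - 2)*(y + 2)*(y + 4)*(y - 1)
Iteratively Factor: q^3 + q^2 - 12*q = (q)*(q^2 + q - 12) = q*(q + 4)*(q - 3)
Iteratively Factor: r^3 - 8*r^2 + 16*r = (r - 4)*(r^2 - 4*r) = (r - 4)^2*(r)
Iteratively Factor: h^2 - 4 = (h + 2)*(h - 2)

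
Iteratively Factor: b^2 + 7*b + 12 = (b + 3)*(b + 4)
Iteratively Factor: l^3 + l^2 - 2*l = (l + 2)*(l^2 - l) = l*(l + 2)*(l - 1)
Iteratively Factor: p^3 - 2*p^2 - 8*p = (p)*(p^2 - 2*p - 8) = p*(p - 4)*(p + 2)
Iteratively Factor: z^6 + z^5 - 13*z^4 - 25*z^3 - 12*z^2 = (z - 4)*(z^5 + 5*z^4 + 7*z^3 + 3*z^2) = z*(z - 4)*(z^4 + 5*z^3 + 7*z^2 + 3*z) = z*(z - 4)*(z + 1)*(z^3 + 4*z^2 + 3*z) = z*(z - 4)*(z + 1)^2*(z^2 + 3*z) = z*(z - 4)*(z + 1)^2*(z + 3)*(z)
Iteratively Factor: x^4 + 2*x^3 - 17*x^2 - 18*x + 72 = (x - 2)*(x^3 + 4*x^2 - 9*x - 36) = (x - 2)*(x + 3)*(x^2 + x - 12) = (x - 2)*(x + 3)*(x + 4)*(x - 3)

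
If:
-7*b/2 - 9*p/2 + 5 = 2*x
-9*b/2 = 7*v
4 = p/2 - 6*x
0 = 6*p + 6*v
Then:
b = 38/39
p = 57/91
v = -57/91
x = -671/1092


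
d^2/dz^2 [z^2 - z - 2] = 2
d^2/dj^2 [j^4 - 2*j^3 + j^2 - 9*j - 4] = 12*j^2 - 12*j + 2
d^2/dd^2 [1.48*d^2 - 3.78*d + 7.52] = 2.96000000000000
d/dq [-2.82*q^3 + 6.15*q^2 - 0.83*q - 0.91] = -8.46*q^2 + 12.3*q - 0.83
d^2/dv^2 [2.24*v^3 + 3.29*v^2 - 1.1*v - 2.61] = 13.44*v + 6.58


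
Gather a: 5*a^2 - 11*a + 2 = 5*a^2 - 11*a + 2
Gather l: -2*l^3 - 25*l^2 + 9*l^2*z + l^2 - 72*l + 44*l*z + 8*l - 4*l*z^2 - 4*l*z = -2*l^3 + l^2*(9*z - 24) + l*(-4*z^2 + 40*z - 64)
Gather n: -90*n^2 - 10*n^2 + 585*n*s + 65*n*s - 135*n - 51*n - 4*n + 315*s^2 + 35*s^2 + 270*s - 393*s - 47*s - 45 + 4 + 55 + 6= -100*n^2 + n*(650*s - 190) + 350*s^2 - 170*s + 20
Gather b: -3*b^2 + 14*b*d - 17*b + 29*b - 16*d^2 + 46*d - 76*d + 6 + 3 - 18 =-3*b^2 + b*(14*d + 12) - 16*d^2 - 30*d - 9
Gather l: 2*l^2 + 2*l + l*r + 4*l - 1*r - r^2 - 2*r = 2*l^2 + l*(r + 6) - r^2 - 3*r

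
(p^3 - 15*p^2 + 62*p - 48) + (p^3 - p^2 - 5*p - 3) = 2*p^3 - 16*p^2 + 57*p - 51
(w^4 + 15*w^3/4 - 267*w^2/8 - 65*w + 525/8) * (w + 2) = w^5 + 23*w^4/4 - 207*w^3/8 - 527*w^2/4 - 515*w/8 + 525/4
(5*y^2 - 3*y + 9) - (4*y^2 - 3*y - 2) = y^2 + 11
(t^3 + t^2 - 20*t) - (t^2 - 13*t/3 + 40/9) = t^3 - 47*t/3 - 40/9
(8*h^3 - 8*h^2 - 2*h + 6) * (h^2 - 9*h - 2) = 8*h^5 - 80*h^4 + 54*h^3 + 40*h^2 - 50*h - 12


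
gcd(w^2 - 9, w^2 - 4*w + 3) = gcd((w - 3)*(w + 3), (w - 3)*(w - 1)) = w - 3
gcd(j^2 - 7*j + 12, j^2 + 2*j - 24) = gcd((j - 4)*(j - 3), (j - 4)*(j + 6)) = j - 4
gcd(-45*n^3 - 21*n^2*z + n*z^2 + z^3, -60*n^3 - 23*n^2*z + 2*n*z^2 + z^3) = -15*n^2 - 2*n*z + z^2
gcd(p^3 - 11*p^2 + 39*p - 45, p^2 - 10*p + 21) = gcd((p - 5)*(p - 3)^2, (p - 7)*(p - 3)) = p - 3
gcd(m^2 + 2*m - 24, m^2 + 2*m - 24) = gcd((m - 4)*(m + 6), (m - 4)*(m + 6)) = m^2 + 2*m - 24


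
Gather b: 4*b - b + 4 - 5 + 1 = 3*b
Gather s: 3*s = 3*s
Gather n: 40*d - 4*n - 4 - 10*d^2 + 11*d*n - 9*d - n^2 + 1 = -10*d^2 + 31*d - n^2 + n*(11*d - 4) - 3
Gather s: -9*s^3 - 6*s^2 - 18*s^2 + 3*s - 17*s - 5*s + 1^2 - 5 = -9*s^3 - 24*s^2 - 19*s - 4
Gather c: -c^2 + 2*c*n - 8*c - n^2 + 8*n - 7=-c^2 + c*(2*n - 8) - n^2 + 8*n - 7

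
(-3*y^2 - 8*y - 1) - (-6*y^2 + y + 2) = 3*y^2 - 9*y - 3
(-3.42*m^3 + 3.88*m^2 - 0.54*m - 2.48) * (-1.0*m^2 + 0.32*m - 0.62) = 3.42*m^5 - 4.9744*m^4 + 3.902*m^3 - 0.0983999999999998*m^2 - 0.4588*m + 1.5376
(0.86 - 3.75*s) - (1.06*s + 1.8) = -4.81*s - 0.94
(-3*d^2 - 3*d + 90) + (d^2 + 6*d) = -2*d^2 + 3*d + 90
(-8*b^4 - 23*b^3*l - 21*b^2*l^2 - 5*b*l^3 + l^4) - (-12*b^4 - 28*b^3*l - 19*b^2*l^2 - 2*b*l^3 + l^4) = 4*b^4 + 5*b^3*l - 2*b^2*l^2 - 3*b*l^3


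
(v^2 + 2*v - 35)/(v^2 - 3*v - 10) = (v + 7)/(v + 2)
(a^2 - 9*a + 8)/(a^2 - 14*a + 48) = (a - 1)/(a - 6)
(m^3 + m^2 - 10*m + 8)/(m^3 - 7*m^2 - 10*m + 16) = (m^2 + 2*m - 8)/(m^2 - 6*m - 16)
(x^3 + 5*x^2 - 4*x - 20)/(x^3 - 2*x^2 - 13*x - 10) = (x^2 + 3*x - 10)/(x^2 - 4*x - 5)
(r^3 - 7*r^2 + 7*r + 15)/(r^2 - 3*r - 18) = (-r^3 + 7*r^2 - 7*r - 15)/(-r^2 + 3*r + 18)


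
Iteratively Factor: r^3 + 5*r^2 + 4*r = (r + 1)*(r^2 + 4*r) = r*(r + 1)*(r + 4)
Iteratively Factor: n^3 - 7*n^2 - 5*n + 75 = (n - 5)*(n^2 - 2*n - 15) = (n - 5)*(n + 3)*(n - 5)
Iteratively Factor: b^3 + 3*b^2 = (b + 3)*(b^2) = b*(b + 3)*(b)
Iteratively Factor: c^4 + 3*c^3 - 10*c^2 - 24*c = (c + 2)*(c^3 + c^2 - 12*c) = (c - 3)*(c + 2)*(c^2 + 4*c) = (c - 3)*(c + 2)*(c + 4)*(c)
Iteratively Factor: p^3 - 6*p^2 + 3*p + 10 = (p - 5)*(p^2 - p - 2) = (p - 5)*(p + 1)*(p - 2)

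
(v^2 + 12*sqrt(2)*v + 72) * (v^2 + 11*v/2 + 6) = v^4 + 11*v^3/2 + 12*sqrt(2)*v^3 + 78*v^2 + 66*sqrt(2)*v^2 + 72*sqrt(2)*v + 396*v + 432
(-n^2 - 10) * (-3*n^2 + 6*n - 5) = 3*n^4 - 6*n^3 + 35*n^2 - 60*n + 50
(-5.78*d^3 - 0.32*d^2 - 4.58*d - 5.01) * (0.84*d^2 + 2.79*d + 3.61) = -4.8552*d^5 - 16.395*d^4 - 25.6058*d^3 - 18.1418*d^2 - 30.5117*d - 18.0861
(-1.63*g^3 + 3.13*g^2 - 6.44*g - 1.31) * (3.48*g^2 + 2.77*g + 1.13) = -5.6724*g^5 + 6.3773*g^4 - 15.583*g^3 - 18.8607*g^2 - 10.9059*g - 1.4803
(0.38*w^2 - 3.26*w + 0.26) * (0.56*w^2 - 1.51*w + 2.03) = 0.2128*w^4 - 2.3994*w^3 + 5.8396*w^2 - 7.0104*w + 0.5278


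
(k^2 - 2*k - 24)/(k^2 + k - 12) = (k - 6)/(k - 3)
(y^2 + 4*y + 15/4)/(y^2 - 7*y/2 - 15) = (y + 3/2)/(y - 6)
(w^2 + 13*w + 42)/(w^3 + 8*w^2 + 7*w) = (w + 6)/(w*(w + 1))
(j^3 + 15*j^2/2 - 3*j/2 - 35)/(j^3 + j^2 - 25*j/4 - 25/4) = 2*(j^2 + 5*j - 14)/(2*j^2 - 3*j - 5)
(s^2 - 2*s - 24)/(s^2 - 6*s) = (s + 4)/s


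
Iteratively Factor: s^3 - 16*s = (s + 4)*(s^2 - 4*s) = (s - 4)*(s + 4)*(s)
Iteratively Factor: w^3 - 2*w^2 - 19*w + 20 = (w - 1)*(w^2 - w - 20) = (w - 5)*(w - 1)*(w + 4)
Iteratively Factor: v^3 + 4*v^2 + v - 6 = (v - 1)*(v^2 + 5*v + 6) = (v - 1)*(v + 3)*(v + 2)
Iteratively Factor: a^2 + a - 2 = (a + 2)*(a - 1)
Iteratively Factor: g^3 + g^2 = (g)*(g^2 + g) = g^2*(g + 1)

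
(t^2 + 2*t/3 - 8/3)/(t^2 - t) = (3*t^2 + 2*t - 8)/(3*t*(t - 1))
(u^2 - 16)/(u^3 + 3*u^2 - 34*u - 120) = (u - 4)/(u^2 - u - 30)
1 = 1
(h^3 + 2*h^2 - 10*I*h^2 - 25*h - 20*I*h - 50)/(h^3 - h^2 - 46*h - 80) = (h^2 - 10*I*h - 25)/(h^2 - 3*h - 40)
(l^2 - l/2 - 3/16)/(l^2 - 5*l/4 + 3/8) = (4*l + 1)/(2*(2*l - 1))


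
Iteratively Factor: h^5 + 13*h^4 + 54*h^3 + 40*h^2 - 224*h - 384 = (h + 3)*(h^4 + 10*h^3 + 24*h^2 - 32*h - 128) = (h + 3)*(h + 4)*(h^3 + 6*h^2 - 32) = (h - 2)*(h + 3)*(h + 4)*(h^2 + 8*h + 16) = (h - 2)*(h + 3)*(h + 4)^2*(h + 4)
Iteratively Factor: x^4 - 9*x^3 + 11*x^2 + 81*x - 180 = (x + 3)*(x^3 - 12*x^2 + 47*x - 60) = (x - 4)*(x + 3)*(x^2 - 8*x + 15) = (x - 4)*(x - 3)*(x + 3)*(x - 5)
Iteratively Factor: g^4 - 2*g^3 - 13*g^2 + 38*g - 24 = (g - 1)*(g^3 - g^2 - 14*g + 24) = (g - 1)*(g + 4)*(g^2 - 5*g + 6) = (g - 2)*(g - 1)*(g + 4)*(g - 3)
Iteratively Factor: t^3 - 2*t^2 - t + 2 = (t - 2)*(t^2 - 1) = (t - 2)*(t + 1)*(t - 1)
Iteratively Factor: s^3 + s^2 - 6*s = (s)*(s^2 + s - 6) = s*(s + 3)*(s - 2)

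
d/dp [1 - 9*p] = -9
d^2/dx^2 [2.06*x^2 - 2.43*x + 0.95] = 4.12000000000000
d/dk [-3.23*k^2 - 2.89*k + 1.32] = -6.46*k - 2.89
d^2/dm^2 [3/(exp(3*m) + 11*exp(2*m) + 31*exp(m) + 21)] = 3*(2*(3*exp(2*m) + 22*exp(m) + 31)^2*exp(m) - (9*exp(2*m) + 44*exp(m) + 31)*(exp(3*m) + 11*exp(2*m) + 31*exp(m) + 21))*exp(m)/(exp(3*m) + 11*exp(2*m) + 31*exp(m) + 21)^3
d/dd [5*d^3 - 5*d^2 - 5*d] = 15*d^2 - 10*d - 5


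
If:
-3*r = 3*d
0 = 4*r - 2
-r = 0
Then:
No Solution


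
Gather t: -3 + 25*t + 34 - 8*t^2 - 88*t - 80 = -8*t^2 - 63*t - 49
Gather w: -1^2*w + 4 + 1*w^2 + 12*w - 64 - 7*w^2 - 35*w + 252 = -6*w^2 - 24*w + 192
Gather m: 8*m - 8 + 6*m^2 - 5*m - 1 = 6*m^2 + 3*m - 9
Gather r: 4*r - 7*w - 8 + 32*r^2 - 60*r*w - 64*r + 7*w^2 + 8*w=32*r^2 + r*(-60*w - 60) + 7*w^2 + w - 8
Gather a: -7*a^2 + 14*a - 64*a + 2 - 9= -7*a^2 - 50*a - 7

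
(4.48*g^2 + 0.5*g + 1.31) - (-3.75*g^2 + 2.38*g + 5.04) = 8.23*g^2 - 1.88*g - 3.73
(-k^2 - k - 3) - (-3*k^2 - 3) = 2*k^2 - k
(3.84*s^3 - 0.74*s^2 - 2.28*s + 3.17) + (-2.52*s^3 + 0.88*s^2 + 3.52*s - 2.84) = 1.32*s^3 + 0.14*s^2 + 1.24*s + 0.33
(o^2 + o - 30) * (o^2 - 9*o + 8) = o^4 - 8*o^3 - 31*o^2 + 278*o - 240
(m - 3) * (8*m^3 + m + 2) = 8*m^4 - 24*m^3 + m^2 - m - 6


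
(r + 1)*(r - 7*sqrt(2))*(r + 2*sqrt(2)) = r^3 - 5*sqrt(2)*r^2 + r^2 - 28*r - 5*sqrt(2)*r - 28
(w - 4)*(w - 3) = w^2 - 7*w + 12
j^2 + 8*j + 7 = (j + 1)*(j + 7)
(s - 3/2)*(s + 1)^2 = s^3 + s^2/2 - 2*s - 3/2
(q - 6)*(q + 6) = q^2 - 36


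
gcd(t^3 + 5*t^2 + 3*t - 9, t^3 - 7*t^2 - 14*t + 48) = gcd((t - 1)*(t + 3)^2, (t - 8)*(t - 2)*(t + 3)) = t + 3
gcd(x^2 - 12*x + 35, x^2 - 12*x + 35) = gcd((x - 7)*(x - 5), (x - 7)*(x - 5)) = x^2 - 12*x + 35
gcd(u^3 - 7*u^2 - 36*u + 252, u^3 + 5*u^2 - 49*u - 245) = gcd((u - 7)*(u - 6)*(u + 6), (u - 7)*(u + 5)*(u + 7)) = u - 7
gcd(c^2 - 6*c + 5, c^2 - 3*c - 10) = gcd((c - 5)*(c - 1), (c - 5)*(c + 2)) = c - 5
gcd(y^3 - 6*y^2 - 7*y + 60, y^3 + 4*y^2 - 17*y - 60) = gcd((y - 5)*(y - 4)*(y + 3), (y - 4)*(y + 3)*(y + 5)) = y^2 - y - 12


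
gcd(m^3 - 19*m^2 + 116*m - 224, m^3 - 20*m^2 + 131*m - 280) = m^2 - 15*m + 56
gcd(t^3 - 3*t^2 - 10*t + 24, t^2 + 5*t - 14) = t - 2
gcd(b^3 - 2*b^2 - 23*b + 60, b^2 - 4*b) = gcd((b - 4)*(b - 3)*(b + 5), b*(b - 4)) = b - 4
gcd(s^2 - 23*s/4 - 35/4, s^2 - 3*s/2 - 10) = 1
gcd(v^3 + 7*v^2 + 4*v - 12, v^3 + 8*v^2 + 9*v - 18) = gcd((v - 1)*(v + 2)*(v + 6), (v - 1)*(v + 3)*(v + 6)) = v^2 + 5*v - 6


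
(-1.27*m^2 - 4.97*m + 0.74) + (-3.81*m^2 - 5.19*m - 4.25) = -5.08*m^2 - 10.16*m - 3.51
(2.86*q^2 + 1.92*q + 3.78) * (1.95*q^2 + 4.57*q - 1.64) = 5.577*q^4 + 16.8142*q^3 + 11.455*q^2 + 14.1258*q - 6.1992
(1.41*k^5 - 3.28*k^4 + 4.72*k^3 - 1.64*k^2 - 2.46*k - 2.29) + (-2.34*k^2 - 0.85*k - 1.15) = 1.41*k^5 - 3.28*k^4 + 4.72*k^3 - 3.98*k^2 - 3.31*k - 3.44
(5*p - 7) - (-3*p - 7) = 8*p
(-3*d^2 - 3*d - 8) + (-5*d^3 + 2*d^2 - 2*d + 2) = -5*d^3 - d^2 - 5*d - 6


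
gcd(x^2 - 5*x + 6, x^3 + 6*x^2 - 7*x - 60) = x - 3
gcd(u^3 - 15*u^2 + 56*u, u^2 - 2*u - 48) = u - 8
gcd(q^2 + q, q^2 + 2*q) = q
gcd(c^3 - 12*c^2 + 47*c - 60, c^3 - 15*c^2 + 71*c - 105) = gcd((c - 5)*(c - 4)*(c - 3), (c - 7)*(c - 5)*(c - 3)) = c^2 - 8*c + 15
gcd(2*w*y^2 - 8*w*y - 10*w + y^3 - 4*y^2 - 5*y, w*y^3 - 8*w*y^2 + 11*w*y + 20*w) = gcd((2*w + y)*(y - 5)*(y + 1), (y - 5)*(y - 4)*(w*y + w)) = y^2 - 4*y - 5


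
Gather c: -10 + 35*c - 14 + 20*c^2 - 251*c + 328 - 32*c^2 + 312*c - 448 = -12*c^2 + 96*c - 144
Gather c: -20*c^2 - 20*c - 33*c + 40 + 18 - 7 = -20*c^2 - 53*c + 51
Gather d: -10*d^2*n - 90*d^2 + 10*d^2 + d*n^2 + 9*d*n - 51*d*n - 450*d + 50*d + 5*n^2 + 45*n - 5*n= d^2*(-10*n - 80) + d*(n^2 - 42*n - 400) + 5*n^2 + 40*n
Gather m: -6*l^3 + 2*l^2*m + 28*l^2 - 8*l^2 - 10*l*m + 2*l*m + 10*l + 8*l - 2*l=-6*l^3 + 20*l^2 + 16*l + m*(2*l^2 - 8*l)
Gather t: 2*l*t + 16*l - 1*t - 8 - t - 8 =16*l + t*(2*l - 2) - 16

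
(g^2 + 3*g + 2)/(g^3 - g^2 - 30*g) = (g^2 + 3*g + 2)/(g*(g^2 - g - 30))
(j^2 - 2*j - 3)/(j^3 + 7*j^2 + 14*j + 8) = (j - 3)/(j^2 + 6*j + 8)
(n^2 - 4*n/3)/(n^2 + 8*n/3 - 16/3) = n/(n + 4)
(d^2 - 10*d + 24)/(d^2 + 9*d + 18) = (d^2 - 10*d + 24)/(d^2 + 9*d + 18)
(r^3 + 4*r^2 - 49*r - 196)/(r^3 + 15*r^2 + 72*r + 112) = (r - 7)/(r + 4)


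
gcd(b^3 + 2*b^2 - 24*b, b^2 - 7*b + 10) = 1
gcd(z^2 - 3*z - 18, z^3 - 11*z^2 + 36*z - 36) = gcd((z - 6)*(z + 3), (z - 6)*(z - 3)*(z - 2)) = z - 6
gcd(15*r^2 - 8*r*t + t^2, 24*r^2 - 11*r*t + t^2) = 3*r - t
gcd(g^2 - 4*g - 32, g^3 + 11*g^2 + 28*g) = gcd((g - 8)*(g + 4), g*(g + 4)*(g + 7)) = g + 4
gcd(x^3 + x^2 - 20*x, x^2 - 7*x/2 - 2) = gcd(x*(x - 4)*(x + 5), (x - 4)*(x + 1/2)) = x - 4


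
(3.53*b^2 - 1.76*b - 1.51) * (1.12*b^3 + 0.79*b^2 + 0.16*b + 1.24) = 3.9536*b^5 + 0.8175*b^4 - 2.5168*b^3 + 2.9027*b^2 - 2.424*b - 1.8724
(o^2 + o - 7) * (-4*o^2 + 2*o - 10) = -4*o^4 - 2*o^3 + 20*o^2 - 24*o + 70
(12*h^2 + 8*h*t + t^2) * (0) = 0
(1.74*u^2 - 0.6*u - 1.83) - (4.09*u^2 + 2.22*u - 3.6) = -2.35*u^2 - 2.82*u + 1.77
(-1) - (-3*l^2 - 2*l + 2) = 3*l^2 + 2*l - 3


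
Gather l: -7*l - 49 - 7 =-7*l - 56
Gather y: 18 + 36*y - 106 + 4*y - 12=40*y - 100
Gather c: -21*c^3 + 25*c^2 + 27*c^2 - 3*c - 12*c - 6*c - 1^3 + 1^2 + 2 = -21*c^3 + 52*c^2 - 21*c + 2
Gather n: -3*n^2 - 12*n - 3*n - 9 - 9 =-3*n^2 - 15*n - 18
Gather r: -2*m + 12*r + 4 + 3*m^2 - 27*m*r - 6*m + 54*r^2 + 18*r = 3*m^2 - 8*m + 54*r^2 + r*(30 - 27*m) + 4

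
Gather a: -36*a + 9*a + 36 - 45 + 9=-27*a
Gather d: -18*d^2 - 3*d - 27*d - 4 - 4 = -18*d^2 - 30*d - 8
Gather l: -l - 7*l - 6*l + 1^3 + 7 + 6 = 14 - 14*l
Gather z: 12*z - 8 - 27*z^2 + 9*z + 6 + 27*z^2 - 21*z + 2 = 0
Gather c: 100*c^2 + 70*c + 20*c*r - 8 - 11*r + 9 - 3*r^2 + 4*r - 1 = 100*c^2 + c*(20*r + 70) - 3*r^2 - 7*r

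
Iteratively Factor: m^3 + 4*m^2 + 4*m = (m + 2)*(m^2 + 2*m) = m*(m + 2)*(m + 2)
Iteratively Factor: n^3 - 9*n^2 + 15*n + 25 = (n - 5)*(n^2 - 4*n - 5) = (n - 5)*(n + 1)*(n - 5)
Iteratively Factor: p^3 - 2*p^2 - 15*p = (p - 5)*(p^2 + 3*p) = p*(p - 5)*(p + 3)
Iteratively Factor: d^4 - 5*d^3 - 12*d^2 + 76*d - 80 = (d + 4)*(d^3 - 9*d^2 + 24*d - 20) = (d - 2)*(d + 4)*(d^2 - 7*d + 10) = (d - 2)^2*(d + 4)*(d - 5)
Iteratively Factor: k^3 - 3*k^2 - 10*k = (k + 2)*(k^2 - 5*k) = (k - 5)*(k + 2)*(k)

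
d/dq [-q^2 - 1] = -2*q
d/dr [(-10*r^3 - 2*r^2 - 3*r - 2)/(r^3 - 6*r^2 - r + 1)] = (62*r^4 + 26*r^3 - 40*r^2 - 28*r - 5)/(r^6 - 12*r^5 + 34*r^4 + 14*r^3 - 11*r^2 - 2*r + 1)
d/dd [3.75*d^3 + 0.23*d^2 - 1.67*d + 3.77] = 11.25*d^2 + 0.46*d - 1.67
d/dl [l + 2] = 1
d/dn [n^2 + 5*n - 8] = 2*n + 5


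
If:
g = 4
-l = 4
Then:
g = 4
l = -4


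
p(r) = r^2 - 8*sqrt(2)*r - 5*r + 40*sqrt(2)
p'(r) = 2*r - 8*sqrt(2) - 5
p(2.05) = 27.33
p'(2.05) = -12.21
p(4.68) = 2.12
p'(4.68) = -6.95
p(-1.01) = 74.07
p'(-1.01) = -18.33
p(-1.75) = 88.18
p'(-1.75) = -19.81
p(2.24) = 25.04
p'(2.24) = -11.83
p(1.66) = 32.24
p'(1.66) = -12.99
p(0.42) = 49.89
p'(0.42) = -15.47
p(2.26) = 24.81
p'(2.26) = -11.79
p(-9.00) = 284.39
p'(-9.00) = -34.31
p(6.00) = -5.31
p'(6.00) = -4.31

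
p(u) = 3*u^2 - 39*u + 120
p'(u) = 6*u - 39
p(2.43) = 42.94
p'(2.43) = -24.42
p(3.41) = 21.89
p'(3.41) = -18.54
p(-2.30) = 225.57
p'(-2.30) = -52.80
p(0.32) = 107.83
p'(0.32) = -37.08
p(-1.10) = 166.53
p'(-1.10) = -45.60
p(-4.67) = 367.56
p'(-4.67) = -67.02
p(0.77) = 91.75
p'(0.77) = -34.38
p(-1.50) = 185.25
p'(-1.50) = -48.00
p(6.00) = -6.00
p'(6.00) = -3.00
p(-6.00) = 462.00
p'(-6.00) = -75.00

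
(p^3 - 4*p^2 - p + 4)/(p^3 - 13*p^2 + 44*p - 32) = (p + 1)/(p - 8)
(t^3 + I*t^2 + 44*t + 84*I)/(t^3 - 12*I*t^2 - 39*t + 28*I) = (t^2 + 8*I*t - 12)/(t^2 - 5*I*t - 4)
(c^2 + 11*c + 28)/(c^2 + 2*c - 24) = (c^2 + 11*c + 28)/(c^2 + 2*c - 24)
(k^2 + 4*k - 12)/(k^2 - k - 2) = (k + 6)/(k + 1)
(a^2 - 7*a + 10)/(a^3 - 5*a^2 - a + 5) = (a - 2)/(a^2 - 1)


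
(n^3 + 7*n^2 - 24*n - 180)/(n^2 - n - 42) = (n^2 + n - 30)/(n - 7)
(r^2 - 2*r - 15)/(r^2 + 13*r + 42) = (r^2 - 2*r - 15)/(r^2 + 13*r + 42)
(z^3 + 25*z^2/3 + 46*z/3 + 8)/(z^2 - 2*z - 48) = (3*z^2 + 7*z + 4)/(3*(z - 8))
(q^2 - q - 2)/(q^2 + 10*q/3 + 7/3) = 3*(q - 2)/(3*q + 7)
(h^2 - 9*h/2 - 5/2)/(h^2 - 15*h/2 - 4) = (h - 5)/(h - 8)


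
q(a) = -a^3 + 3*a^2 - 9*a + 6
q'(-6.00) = -153.00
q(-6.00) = 384.00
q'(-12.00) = -513.00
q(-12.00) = 2274.00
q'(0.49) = -6.78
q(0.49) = 2.19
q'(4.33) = -39.27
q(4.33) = -57.91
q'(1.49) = -6.72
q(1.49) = -4.06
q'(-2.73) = -47.74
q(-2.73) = 73.28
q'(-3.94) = -79.21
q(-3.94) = 149.19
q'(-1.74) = -28.52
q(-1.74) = 36.01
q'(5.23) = -59.68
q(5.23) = -102.07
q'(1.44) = -6.58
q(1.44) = -3.73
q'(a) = -3*a^2 + 6*a - 9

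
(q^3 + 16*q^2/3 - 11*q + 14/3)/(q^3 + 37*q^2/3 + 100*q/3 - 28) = (q - 1)/(q + 6)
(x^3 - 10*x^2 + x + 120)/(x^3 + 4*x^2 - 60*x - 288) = (x^2 - 2*x - 15)/(x^2 + 12*x + 36)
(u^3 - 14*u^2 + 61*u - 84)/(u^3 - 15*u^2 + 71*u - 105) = (u - 4)/(u - 5)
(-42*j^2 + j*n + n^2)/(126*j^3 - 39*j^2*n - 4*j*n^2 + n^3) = (-42*j^2 + j*n + n^2)/(126*j^3 - 39*j^2*n - 4*j*n^2 + n^3)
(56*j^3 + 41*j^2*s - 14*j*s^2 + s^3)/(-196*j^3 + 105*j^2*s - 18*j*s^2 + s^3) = (-8*j^2 - 7*j*s + s^2)/(28*j^2 - 11*j*s + s^2)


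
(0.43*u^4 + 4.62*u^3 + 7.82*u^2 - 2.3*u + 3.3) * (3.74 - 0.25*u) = -0.1075*u^5 + 0.4532*u^4 + 15.3238*u^3 + 29.8218*u^2 - 9.427*u + 12.342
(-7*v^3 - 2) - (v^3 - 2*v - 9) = -8*v^3 + 2*v + 7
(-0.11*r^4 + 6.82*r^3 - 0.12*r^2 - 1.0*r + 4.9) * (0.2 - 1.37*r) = 0.1507*r^5 - 9.3654*r^4 + 1.5284*r^3 + 1.346*r^2 - 6.913*r + 0.98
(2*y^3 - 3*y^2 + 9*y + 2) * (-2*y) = -4*y^4 + 6*y^3 - 18*y^2 - 4*y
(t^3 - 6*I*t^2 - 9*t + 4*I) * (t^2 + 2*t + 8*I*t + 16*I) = t^5 + 2*t^4 + 2*I*t^4 + 39*t^3 + 4*I*t^3 + 78*t^2 - 68*I*t^2 - 32*t - 136*I*t - 64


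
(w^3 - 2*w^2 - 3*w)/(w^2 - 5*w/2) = 2*(w^2 - 2*w - 3)/(2*w - 5)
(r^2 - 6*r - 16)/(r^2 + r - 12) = (r^2 - 6*r - 16)/(r^2 + r - 12)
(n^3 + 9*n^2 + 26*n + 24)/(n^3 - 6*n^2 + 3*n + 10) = (n^3 + 9*n^2 + 26*n + 24)/(n^3 - 6*n^2 + 3*n + 10)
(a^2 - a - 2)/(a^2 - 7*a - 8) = (a - 2)/(a - 8)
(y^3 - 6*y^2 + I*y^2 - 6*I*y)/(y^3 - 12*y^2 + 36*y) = (y + I)/(y - 6)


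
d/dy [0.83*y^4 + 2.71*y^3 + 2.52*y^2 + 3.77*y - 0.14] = 3.32*y^3 + 8.13*y^2 + 5.04*y + 3.77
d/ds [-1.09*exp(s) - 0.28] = -1.09*exp(s)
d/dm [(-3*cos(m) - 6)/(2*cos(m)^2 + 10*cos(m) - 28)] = 3*(sin(m)^2 - 4*cos(m) - 25)*sin(m)/(2*(cos(m)^2 + 5*cos(m) - 14)^2)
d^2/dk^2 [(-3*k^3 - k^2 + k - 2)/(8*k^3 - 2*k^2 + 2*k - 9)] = 2*(-112*k^6 + 336*k^5 - 2064*k^4 - 222*k^3 + 528*k^2 - 1191*k - 35)/(512*k^9 - 384*k^8 + 480*k^7 - 1928*k^6 + 984*k^5 - 996*k^4 + 2168*k^3 - 594*k^2 + 486*k - 729)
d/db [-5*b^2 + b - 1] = 1 - 10*b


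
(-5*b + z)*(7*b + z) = -35*b^2 + 2*b*z + z^2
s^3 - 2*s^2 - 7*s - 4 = (s - 4)*(s + 1)^2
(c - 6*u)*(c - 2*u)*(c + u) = c^3 - 7*c^2*u + 4*c*u^2 + 12*u^3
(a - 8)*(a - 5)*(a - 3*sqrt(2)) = a^3 - 13*a^2 - 3*sqrt(2)*a^2 + 40*a + 39*sqrt(2)*a - 120*sqrt(2)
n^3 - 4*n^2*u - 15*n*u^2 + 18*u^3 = (n - 6*u)*(n - u)*(n + 3*u)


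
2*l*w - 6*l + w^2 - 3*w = (2*l + w)*(w - 3)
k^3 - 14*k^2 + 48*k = k*(k - 8)*(k - 6)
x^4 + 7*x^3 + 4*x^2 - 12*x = x*(x - 1)*(x + 2)*(x + 6)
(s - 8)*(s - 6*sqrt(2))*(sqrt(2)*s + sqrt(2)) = sqrt(2)*s^3 - 12*s^2 - 7*sqrt(2)*s^2 - 8*sqrt(2)*s + 84*s + 96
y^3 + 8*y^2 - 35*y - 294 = (y - 6)*(y + 7)^2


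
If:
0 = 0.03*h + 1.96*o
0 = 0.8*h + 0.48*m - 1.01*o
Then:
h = -65.3333333333333*o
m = 110.993055555556*o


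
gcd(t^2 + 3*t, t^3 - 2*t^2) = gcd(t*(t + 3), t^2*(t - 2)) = t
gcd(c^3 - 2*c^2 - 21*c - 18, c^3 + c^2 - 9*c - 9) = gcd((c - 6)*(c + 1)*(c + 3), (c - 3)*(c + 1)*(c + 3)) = c^2 + 4*c + 3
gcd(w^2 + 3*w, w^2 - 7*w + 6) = 1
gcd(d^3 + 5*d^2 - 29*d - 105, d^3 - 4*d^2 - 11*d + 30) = d^2 - 2*d - 15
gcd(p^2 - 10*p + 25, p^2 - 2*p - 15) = p - 5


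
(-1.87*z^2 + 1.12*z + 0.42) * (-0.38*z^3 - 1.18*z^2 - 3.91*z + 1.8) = 0.7106*z^5 + 1.781*z^4 + 5.8305*z^3 - 8.2408*z^2 + 0.3738*z + 0.756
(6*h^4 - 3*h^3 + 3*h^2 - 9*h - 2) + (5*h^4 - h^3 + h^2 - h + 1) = 11*h^4 - 4*h^3 + 4*h^2 - 10*h - 1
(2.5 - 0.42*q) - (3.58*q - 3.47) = 5.97 - 4.0*q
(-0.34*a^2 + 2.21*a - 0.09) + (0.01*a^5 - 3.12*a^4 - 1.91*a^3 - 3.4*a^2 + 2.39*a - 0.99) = 0.01*a^5 - 3.12*a^4 - 1.91*a^3 - 3.74*a^2 + 4.6*a - 1.08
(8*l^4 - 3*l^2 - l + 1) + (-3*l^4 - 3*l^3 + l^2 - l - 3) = 5*l^4 - 3*l^3 - 2*l^2 - 2*l - 2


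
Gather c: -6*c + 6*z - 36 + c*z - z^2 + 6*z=c*(z - 6) - z^2 + 12*z - 36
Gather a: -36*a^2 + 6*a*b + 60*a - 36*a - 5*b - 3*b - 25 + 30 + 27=-36*a^2 + a*(6*b + 24) - 8*b + 32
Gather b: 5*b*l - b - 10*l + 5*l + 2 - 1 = b*(5*l - 1) - 5*l + 1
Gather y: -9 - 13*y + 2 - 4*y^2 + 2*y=-4*y^2 - 11*y - 7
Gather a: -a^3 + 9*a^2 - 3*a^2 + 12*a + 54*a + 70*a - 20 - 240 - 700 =-a^3 + 6*a^2 + 136*a - 960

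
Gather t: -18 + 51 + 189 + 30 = 252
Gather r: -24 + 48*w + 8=48*w - 16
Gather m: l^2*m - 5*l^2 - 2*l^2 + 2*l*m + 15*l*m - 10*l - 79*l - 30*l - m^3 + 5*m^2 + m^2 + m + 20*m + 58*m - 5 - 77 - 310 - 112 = -7*l^2 - 119*l - m^3 + 6*m^2 + m*(l^2 + 17*l + 79) - 504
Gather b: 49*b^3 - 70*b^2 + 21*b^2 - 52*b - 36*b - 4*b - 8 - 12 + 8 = 49*b^3 - 49*b^2 - 92*b - 12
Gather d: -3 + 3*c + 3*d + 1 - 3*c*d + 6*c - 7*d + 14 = 9*c + d*(-3*c - 4) + 12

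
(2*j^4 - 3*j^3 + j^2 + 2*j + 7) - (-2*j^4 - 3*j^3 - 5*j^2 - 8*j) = 4*j^4 + 6*j^2 + 10*j + 7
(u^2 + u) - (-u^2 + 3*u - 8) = 2*u^2 - 2*u + 8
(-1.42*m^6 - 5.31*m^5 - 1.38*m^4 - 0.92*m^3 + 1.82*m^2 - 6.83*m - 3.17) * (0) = 0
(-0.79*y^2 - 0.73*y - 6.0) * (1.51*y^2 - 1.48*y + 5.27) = -1.1929*y^4 + 0.0669*y^3 - 12.1429*y^2 + 5.0329*y - 31.62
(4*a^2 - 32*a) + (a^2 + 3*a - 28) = 5*a^2 - 29*a - 28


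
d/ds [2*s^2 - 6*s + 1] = 4*s - 6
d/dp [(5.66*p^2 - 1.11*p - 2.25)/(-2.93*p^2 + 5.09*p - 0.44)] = (25.5571*p^2 - 18.1658*p + 11.9409)/(8.5849*p^4 - 29.8274*p^3 + 28.4865*p^2 - 4.4792*p + 0.1936)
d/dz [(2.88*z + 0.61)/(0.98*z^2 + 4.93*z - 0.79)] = (2.8224*z^2 + 14.1984*z - (1.96*z + 4.93)*(2.88*z + 0.61) - 2.2752)/(0.98*z^2 + 4.93*z - 0.79)^2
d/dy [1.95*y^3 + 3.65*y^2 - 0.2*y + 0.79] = 5.85*y^2 + 7.3*y - 0.2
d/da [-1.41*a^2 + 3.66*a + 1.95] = 3.66 - 2.82*a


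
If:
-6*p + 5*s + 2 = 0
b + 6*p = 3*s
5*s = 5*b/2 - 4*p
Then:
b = -21/20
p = -1/16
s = -19/40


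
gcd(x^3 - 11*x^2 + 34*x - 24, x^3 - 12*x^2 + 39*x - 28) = x^2 - 5*x + 4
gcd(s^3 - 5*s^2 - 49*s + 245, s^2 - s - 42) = s - 7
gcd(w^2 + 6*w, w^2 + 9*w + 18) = w + 6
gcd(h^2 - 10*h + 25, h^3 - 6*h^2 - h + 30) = h - 5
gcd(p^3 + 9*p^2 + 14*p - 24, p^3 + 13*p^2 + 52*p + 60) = p + 6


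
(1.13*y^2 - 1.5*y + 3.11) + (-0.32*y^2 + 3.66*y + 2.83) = 0.81*y^2 + 2.16*y + 5.94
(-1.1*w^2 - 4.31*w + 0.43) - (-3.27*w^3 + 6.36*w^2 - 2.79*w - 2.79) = 3.27*w^3 - 7.46*w^2 - 1.52*w + 3.22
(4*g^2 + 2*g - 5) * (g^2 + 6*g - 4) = 4*g^4 + 26*g^3 - 9*g^2 - 38*g + 20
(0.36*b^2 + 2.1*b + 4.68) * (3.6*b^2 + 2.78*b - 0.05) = 1.296*b^4 + 8.5608*b^3 + 22.668*b^2 + 12.9054*b - 0.234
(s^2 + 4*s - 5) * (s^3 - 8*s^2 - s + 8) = s^5 - 4*s^4 - 38*s^3 + 44*s^2 + 37*s - 40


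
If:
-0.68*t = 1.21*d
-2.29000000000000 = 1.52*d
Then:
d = -1.51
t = 2.68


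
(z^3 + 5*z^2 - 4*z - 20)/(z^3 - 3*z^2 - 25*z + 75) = (z^2 - 4)/(z^2 - 8*z + 15)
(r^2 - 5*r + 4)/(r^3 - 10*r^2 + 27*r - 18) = (r - 4)/(r^2 - 9*r + 18)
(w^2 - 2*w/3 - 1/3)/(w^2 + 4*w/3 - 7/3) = (3*w + 1)/(3*w + 7)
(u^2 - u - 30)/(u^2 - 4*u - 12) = (u + 5)/(u + 2)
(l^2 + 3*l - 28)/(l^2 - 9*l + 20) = (l + 7)/(l - 5)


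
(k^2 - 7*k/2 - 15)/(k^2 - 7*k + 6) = (k + 5/2)/(k - 1)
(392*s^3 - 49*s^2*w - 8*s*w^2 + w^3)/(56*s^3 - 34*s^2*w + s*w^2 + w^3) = (56*s^2 - 15*s*w + w^2)/(8*s^2 - 6*s*w + w^2)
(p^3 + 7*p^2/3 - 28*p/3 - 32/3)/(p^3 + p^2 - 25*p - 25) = (3*p^2 + 4*p - 32)/(3*(p^2 - 25))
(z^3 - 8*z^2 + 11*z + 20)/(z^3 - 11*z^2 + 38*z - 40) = (z + 1)/(z - 2)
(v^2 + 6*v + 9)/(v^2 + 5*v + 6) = (v + 3)/(v + 2)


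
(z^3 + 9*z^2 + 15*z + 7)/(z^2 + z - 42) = (z^2 + 2*z + 1)/(z - 6)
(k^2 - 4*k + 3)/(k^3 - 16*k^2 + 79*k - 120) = (k - 1)/(k^2 - 13*k + 40)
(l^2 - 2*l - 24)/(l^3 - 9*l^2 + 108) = (l + 4)/(l^2 - 3*l - 18)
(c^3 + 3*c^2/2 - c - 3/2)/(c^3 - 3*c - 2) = (c^2 + c/2 - 3/2)/(c^2 - c - 2)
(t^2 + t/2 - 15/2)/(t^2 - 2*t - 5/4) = 2*(t + 3)/(2*t + 1)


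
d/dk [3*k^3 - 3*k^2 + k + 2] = 9*k^2 - 6*k + 1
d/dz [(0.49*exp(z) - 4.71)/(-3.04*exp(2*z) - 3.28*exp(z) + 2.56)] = (1.4896*exp(2*z) - 28.6368*exp(z) - 14.1944)*exp(z)/(9.2416*exp(4*z) + 19.9424*exp(3*z) - 4.8064*exp(2*z) - 16.7936*exp(z) + 6.5536)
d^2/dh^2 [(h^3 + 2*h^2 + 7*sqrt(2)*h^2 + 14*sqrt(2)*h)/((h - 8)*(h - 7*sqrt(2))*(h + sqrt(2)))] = 2*(10*h^6 + 13*sqrt(2)*h^6 - 102*sqrt(2)*h^5 + 42*h^5 - 3108*h^4 - 330*sqrt(2)*h^4 - 212*sqrt(2)*h^3 + 10604*h^3 + 28896*h^2 + 29568*sqrt(2)*h^2 + 37632*sqrt(2)*h + 94080*h - 125440 + 109760*sqrt(2))/(h^9 - 18*sqrt(2)*h^8 - 24*h^8 + 366*h^7 + 432*sqrt(2)*h^7 - 3384*sqrt(2)*h^6 - 4688*h^6 + 7488*sqrt(2)*h^5 + 30972*h^5 - 30624*h^4 + 10296*sqrt(2)*h^4 - 470456*h^3 + 47808*sqrt(2)*h^3 - 677376*sqrt(2)*h^2 + 1313088*h^2 - 526848*h + 1806336*sqrt(2)*h + 1404928)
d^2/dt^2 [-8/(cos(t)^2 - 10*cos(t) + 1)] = 4*(-8*sin(t)^4 + 196*sin(t)^2 - 95*cos(t) + 15*cos(3*t) + 208)/(sin(t)^2 + 10*cos(t) - 2)^3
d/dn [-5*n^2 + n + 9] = 1 - 10*n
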